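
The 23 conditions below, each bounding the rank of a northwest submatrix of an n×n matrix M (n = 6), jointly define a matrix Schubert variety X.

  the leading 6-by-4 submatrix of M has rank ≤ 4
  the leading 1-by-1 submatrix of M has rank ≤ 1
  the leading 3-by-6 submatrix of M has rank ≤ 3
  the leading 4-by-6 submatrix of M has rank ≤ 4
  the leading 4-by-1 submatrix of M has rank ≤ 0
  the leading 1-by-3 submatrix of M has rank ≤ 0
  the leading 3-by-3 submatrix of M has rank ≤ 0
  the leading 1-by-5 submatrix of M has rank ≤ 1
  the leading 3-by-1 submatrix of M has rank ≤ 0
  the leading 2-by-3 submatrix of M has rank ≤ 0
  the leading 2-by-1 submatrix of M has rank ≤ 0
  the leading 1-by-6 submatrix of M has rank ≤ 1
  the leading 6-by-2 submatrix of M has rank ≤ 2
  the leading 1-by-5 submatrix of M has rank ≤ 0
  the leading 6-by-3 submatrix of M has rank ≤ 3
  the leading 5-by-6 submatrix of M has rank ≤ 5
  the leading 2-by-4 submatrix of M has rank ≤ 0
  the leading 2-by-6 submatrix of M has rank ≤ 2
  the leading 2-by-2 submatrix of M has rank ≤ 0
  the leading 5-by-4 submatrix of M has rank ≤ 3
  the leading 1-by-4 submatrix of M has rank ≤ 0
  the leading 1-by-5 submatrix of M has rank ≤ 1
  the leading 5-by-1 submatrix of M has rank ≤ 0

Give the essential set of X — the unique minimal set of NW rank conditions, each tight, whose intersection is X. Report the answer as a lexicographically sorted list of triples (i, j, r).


Recovering R(i,j) via the rank-extension bound from the 23 conditions:

  i=1: 0 0 0 0 0 1
  i=2: 0 0 0 0 1 2
  i=3: 0 0 0 1 2 3
  i=4: 0 1 1 2 3 4
  i=5: 0 1 2 3 4 5
  i=6: 1 2 3 4 5 6

hence w(1..6) = (6, 5, 4, 2, 3, 1).

D(w) has 14 cells with 4 SE-corners; essential set:

[(1, 5, 0), (2, 4, 0), (3, 3, 0), (5, 1, 0)]


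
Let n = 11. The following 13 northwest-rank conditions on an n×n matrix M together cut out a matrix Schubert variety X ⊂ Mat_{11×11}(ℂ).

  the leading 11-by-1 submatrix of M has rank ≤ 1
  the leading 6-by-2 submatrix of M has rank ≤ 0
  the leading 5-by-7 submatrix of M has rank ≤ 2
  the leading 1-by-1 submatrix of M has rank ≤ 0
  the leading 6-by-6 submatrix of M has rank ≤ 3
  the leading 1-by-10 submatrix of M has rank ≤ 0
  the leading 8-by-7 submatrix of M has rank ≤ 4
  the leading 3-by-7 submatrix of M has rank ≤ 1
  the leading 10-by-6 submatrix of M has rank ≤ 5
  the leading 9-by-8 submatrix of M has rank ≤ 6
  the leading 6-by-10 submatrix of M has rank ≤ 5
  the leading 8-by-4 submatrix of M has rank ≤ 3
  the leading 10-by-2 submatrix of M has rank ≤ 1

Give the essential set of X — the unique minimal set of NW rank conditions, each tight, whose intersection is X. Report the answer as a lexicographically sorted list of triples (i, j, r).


Recovering R(i,j) via the rank-extension bound from the 13 conditions:

  0 0 0 0 0 0 0 0 0 0 1
  0 0 1 1 1 1 1 1 1 1 2
  0 0 1 1 1 1 1 2 2 2 3
  0 0 1 2 2 2 2 3 3 3 4
  0 0 1 2 2 2 2 3 4 4 5
  0 0 1 2 3 3 3 4 5 5 6
  1 1 2 3 4 4 4 5 6 6 7
  1 1 2 3 4 4 4 5 6 7 8
  1 1 2 3 4 5 5 6 7 8 9
  1 1 2 3 4 5 6 7 8 9 10
  1 2 3 4 5 6 7 8 9 10 11

giving w = (11, 3, 8, 4, 9, 5, 1, 10, 6, 7, 2) via Δ²R.

6 SE-corners of the 32-cell Rothe diagram give Ess(w):

[(1, 10, 0), (3, 7, 1), (5, 7, 2), (6, 2, 0), (8, 7, 4), (10, 2, 1)]


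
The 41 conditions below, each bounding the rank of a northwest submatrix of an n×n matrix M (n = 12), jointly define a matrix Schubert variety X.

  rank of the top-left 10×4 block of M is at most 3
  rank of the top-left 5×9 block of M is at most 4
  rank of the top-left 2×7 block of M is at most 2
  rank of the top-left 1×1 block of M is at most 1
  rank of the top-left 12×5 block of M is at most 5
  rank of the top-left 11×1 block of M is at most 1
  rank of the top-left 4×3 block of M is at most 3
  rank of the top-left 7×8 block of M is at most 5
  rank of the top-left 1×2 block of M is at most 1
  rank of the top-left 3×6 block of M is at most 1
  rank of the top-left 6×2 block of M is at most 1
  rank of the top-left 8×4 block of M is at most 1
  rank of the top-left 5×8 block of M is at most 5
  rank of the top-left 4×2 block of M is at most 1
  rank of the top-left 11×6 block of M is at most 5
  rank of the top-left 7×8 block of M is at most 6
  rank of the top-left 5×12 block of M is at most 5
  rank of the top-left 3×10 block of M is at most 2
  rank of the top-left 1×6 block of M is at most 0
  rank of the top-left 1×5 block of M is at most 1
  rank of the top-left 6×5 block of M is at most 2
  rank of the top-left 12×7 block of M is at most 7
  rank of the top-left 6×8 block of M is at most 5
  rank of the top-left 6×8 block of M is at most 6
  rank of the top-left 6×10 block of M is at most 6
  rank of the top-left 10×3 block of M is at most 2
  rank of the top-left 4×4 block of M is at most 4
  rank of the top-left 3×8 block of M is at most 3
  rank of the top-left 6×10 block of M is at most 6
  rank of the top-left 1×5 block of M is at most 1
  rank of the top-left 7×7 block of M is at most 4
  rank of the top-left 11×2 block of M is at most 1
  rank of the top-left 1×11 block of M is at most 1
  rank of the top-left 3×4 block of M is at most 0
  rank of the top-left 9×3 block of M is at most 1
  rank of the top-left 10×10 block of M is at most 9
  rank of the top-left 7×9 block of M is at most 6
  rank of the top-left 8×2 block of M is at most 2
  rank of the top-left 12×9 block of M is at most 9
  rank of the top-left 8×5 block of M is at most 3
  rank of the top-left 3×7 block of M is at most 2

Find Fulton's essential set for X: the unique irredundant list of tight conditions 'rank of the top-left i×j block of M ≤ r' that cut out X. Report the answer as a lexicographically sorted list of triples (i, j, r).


The tightest implied rank at each (i,j), from the 41 conditions:

  i=1: 0  0  0  0  0  0  1  1  1  1  1  1
  i=2: 0  0  0  0  1  1  2  2  2  2  2  2
  i=3: 0  0  0  0  1  1  2  2  2  2  3  3
  i=4: 1  1  1  1  2  2  3  3  3  3  4  4
  i=5: 1  1  1  1  2  3  4  4  4  4  5  5
  i=6: 1  1  1  1  2  3  4  5  5  5  6  6
  i=7: 1  1  1  1  2  3  4  5  6  6  7  7
  i=8: 1  1  1  1  2  3  4  5  6  7  8  8
  i=9: 1  1  1  2  3  4  5  6  7  8  9  9
  i=10: 1  1  2  3  4  5  6  7  8  9  10  10
  i=11: 1  1  2  3  4  5  6  7  8  9  10  11
  i=12: 1  2  3  4  5  6  7  8  9  10  11  12

second differences of R give the permutation w = (7, 5, 11, 1, 6, 8, 9, 10, 4, 3, 12, 2).

D(w) has 34 cells with 7 SE-corners; essential set:

[(1, 6, 0), (3, 4, 0), (3, 6, 1), (3, 10, 2), (8, 4, 1), (9, 3, 1), (11, 2, 1)]


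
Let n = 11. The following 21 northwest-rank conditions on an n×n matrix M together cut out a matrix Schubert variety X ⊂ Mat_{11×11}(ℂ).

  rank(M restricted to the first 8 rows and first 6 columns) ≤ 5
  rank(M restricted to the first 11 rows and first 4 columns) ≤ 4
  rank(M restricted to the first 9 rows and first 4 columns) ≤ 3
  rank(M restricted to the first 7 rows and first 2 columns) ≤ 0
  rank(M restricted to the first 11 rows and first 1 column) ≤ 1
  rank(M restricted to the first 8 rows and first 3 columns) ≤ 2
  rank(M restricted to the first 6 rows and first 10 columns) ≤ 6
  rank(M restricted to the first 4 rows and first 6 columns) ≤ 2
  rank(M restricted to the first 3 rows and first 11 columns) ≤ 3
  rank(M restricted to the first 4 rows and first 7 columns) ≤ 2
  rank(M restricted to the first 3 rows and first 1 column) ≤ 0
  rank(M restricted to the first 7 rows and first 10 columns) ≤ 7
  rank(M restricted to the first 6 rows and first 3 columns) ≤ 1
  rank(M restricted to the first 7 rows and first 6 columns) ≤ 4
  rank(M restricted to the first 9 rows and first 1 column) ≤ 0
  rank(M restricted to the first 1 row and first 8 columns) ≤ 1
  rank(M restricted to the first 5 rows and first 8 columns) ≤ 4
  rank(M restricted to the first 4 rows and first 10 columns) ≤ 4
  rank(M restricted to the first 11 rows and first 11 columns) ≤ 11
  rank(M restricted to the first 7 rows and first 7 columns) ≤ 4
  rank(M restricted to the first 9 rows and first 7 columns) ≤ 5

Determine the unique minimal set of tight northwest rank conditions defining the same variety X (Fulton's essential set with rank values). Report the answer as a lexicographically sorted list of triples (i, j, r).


The tightest implied rank at each (i,j), from the 21 conditions:

  R[1]: 0, 0, 1, 1, 1, 1, 1, 1, 1, 1, 1
  R[2]: 0, 0, 1, 2, 2, 2, 2, 2, 2, 2, 2
  R[3]: 0, 0, 1, 2, 2, 2, 2, 3, 3, 3, 3
  R[4]: 0, 0, 1, 2, 2, 2, 2, 3, 4, 4, 4
  R[5]: 0, 0, 1, 2, 3, 3, 3, 4, 5, 5, 5
  R[6]: 0, 0, 1, 2, 3, 4, 4, 5, 6, 6, 6
  R[7]: 0, 0, 1, 2, 3, 4, 4, 5, 6, 7, 7
  R[8]: 0, 1, 2, 3, 4, 5, 5, 6, 7, 8, 8
  R[9]: 0, 1, 2, 3, 4, 5, 5, 6, 7, 8, 9
  R[10]: 1, 2, 3, 4, 5, 6, 6, 7, 8, 9, 10
  R[11]: 1, 2, 3, 4, 5, 6, 7, 8, 9, 10, 11

giving w = (3, 4, 8, 9, 5, 6, 10, 2, 11, 1, 7) via Δ²R.

5 SE-corners of the 24-cell Rothe diagram give Ess(w):

[(4, 7, 2), (7, 2, 0), (7, 7, 4), (9, 1, 0), (9, 7, 5)]


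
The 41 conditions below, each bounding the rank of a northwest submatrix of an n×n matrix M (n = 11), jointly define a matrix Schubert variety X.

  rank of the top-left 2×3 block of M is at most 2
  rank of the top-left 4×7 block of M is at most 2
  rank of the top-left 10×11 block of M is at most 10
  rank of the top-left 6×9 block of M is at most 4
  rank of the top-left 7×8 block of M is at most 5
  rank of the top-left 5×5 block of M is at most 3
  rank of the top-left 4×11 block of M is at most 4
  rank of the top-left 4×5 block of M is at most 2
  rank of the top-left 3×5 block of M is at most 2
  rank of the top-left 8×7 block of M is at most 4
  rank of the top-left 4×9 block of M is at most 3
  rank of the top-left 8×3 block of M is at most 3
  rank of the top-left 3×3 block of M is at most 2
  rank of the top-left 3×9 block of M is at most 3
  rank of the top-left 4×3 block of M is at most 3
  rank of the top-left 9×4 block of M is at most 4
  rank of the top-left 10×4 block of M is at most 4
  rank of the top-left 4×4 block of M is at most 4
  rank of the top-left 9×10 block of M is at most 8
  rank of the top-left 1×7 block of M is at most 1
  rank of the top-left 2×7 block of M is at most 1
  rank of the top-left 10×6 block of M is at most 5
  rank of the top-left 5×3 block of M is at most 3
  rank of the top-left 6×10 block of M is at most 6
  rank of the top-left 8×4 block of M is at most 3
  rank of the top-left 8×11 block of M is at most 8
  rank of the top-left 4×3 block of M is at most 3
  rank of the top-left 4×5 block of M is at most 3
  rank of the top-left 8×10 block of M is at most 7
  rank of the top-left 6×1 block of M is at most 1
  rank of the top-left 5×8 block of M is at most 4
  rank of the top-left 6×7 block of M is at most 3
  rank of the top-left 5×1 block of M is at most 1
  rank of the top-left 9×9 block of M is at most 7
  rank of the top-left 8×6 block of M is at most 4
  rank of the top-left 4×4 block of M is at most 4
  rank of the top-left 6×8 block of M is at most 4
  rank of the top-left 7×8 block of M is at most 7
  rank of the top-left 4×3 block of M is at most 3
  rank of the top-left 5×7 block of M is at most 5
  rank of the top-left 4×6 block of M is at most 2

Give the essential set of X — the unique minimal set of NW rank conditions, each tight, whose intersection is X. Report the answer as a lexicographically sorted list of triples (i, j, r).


Propagating the 41 rank bounds to every northwest block:

  i=1: 1, 1, 1, 1, 1, 1, 1, 1, 1, 1, 1
  i=2: 1, 1, 1, 1, 1, 1, 1, 2, 2, 2, 2
  i=3: 1, 2, 2, 2, 2, 2, 2, 3, 3, 3, 3
  i=4: 1, 2, 2, 2, 2, 2, 2, 3, 3, 4, 4
  i=5: 1, 2, 3, 3, 3, 3, 3, 4, 4, 5, 5
  i=6: 1, 2, 3, 3, 3, 3, 3, 4, 4, 5, 6
  i=7: 1, 2, 3, 3, 4, 4, 4, 5, 5, 6, 7
  i=8: 1, 2, 3, 3, 4, 4, 4, 5, 6, 7, 8
  i=9: 1, 2, 3, 4, 5, 5, 5, 6, 7, 8, 9
  i=10: 1, 2, 3, 4, 5, 5, 6, 7, 8, 9, 10
  i=11: 1, 2, 3, 4, 5, 6, 7, 8, 9, 10, 11

so w = (1, 8, 2, 10, 3, 11, 5, 9, 4, 7, 6).

ℓ(w)=22; the 8 essential cells (i,j,r):

[(2, 7, 1), (4, 7, 2), (4, 9, 3), (6, 7, 3), (6, 9, 4), (8, 4, 3), (8, 7, 4), (10, 6, 5)]


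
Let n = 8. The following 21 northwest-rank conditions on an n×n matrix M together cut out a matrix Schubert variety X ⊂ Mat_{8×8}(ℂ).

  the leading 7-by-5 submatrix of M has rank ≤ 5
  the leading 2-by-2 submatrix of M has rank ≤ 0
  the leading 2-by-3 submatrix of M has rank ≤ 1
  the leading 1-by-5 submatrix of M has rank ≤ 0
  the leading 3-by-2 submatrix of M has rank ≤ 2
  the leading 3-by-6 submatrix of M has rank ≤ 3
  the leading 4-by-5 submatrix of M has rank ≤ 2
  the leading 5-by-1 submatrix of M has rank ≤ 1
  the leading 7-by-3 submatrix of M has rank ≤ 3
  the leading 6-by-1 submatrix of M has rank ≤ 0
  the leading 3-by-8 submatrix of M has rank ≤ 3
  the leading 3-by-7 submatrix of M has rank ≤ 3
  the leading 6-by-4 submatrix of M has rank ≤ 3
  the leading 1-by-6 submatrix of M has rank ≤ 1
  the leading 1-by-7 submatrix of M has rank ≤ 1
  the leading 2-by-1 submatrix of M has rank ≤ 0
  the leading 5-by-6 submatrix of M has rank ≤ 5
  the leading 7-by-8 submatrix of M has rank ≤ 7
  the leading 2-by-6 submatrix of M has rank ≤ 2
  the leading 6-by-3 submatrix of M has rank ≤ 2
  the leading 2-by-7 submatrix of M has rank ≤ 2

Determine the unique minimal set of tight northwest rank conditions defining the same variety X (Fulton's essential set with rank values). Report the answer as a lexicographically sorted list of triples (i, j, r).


Rank table r_w(8×8) implied by the 21 constraints:

  0 0 0 0 0 1 1 1
  0 0 1 1 1 2 2 2
  0 1 2 2 2 3 3 3
  0 1 2 2 2 3 4 4
  0 1 2 3 3 4 5 5
  0 1 2 3 4 5 6 6
  1 2 3 4 5 6 7 7
  1 2 3 4 5 6 7 8

so w = (6, 3, 2, 7, 4, 5, 1, 8).

D(w) has 13 cells with 4 SE-corners; essential set:

[(1, 5, 0), (2, 2, 0), (4, 5, 2), (6, 1, 0)]


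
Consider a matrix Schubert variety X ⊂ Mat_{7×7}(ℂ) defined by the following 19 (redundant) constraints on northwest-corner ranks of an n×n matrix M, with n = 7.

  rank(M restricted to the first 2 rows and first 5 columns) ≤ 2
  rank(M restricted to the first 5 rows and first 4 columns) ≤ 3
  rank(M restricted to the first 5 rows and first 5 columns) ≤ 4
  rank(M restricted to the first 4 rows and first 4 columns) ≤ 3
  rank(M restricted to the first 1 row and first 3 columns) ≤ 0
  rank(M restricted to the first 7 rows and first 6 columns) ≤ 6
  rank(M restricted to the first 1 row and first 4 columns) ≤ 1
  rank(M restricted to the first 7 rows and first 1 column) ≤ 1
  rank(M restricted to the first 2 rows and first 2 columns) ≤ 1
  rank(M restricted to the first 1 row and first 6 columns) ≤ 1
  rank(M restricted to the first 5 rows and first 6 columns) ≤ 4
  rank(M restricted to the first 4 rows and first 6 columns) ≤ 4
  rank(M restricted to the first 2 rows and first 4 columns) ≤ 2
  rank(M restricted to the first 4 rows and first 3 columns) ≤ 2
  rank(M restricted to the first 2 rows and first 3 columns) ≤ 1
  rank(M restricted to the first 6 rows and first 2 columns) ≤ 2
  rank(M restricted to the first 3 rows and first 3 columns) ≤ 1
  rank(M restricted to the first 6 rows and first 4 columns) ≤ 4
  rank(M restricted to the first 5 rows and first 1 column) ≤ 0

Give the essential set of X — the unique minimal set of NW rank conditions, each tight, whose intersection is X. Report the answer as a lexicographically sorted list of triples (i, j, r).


The tightest implied rank at each (i,j), from the 19 conditions:

  row 1: 0, 0, 0, 1, 1, 1, 1
  row 2: 0, 1, 1, 2, 2, 2, 2
  row 3: 0, 1, 1, 2, 3, 3, 3
  row 4: 0, 1, 2, 3, 4, 4, 4
  row 5: 0, 1, 2, 3, 4, 4, 5
  row 6: 1, 2, 3, 4, 5, 5, 6
  row 7: 1, 2, 3, 4, 5, 6, 7

second differences of R give the permutation w = (4, 2, 5, 3, 7, 1, 6).

Fulton essential set (4 of the 9 Rothe cells):

[(1, 3, 0), (3, 3, 1), (5, 1, 0), (5, 6, 4)]


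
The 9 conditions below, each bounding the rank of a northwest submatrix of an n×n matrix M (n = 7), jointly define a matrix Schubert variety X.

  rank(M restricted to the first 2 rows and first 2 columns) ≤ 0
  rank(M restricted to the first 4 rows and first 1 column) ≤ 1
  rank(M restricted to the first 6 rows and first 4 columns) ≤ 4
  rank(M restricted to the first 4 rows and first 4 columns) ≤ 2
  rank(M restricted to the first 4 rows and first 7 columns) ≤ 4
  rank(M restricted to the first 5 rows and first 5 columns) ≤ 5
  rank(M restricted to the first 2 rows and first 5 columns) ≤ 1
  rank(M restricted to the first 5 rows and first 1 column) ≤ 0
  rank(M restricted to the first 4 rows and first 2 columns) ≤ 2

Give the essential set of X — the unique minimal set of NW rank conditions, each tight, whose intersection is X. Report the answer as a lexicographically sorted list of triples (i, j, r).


Computing R[i][j] = min implied NW-rank bound (n=7, 9 conditions):

  row 1: 0 | 0 | 1 | 1 | 1 | 1 | 1
  row 2: 0 | 0 | 1 | 1 | 1 | 2 | 2
  row 3: 0 | 1 | 2 | 2 | 2 | 3 | 3
  row 4: 0 | 1 | 2 | 2 | 3 | 4 | 4
  row 5: 0 | 1 | 2 | 3 | 4 | 5 | 5
  row 6: 1 | 2 | 3 | 4 | 5 | 6 | 6
  row 7: 1 | 2 | 3 | 4 | 5 | 6 | 7

reading off 1-entries of Δ²R: w = (3, 6, 2, 5, 4, 1, 7).

4 SE-corners of the 10-cell Rothe diagram give Ess(w):

[(2, 2, 0), (2, 5, 1), (4, 4, 2), (5, 1, 0)]


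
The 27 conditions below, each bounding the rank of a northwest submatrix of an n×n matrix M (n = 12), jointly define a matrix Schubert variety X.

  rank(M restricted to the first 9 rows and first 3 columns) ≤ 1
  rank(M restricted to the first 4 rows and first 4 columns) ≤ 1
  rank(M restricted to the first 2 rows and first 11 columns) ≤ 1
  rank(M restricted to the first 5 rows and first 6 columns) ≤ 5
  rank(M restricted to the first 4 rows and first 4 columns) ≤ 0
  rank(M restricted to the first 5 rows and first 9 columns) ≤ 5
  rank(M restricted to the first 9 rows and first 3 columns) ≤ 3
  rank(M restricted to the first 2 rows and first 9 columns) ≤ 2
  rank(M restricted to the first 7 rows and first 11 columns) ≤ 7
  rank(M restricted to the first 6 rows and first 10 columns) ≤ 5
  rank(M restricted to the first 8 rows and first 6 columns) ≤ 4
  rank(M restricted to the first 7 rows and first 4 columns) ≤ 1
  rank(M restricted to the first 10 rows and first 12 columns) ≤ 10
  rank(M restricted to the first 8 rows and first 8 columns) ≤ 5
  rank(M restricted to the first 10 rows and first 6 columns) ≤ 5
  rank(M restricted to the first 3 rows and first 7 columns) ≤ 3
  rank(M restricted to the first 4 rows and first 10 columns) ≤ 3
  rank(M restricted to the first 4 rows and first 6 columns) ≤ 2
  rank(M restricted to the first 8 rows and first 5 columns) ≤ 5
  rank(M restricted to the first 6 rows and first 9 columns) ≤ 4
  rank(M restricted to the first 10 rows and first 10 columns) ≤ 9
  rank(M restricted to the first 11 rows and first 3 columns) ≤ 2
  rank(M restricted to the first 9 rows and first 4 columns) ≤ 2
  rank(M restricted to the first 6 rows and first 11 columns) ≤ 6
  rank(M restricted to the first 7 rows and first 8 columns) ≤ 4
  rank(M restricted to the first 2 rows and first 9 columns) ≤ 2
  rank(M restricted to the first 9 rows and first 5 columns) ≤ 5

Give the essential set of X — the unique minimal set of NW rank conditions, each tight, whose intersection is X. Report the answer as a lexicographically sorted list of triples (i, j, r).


Reconstructing r_w from the 27 given conditions:

  R[1]: 0, 0, 0, 0, 1, 1, 1, 1, 1, 1, 1, 1
  R[2]: 0, 0, 0, 0, 1, 1, 1, 1, 1, 1, 1, 2
  R[3]: 0, 0, 0, 0, 1, 2, 2, 2, 2, 2, 2, 3
  R[4]: 0, 0, 0, 0, 1, 2, 3, 3, 3, 3, 3, 4
  R[5]: 1, 1, 1, 1, 2, 3, 4, 4, 4, 4, 4, 5
  R[6]: 1, 1, 1, 1, 2, 3, 4, 4, 4, 5, 5, 6
  R[7]: 1, 1, 1, 1, 2, 3, 4, 4, 5, 6, 6, 7
  R[8]: 1, 1, 1, 2, 3, 4, 5, 5, 6, 7, 7, 8
  R[9]: 1, 1, 1, 2, 3, 4, 5, 6, 7, 8, 8, 9
  R[10]: 1, 2, 2, 3, 4, 5, 6, 7, 8, 9, 9, 10
  R[11]: 1, 2, 2, 3, 4, 5, 6, 7, 8, 9, 10, 11
  R[12]: 1, 2, 3, 4, 5, 6, 7, 8, 9, 10, 11, 12

reading off 1-entries of Δ²R: w = (5, 12, 6, 7, 1, 10, 9, 4, 8, 2, 11, 3).

7 SE-corners of the 36-cell Rothe diagram give Ess(w):

[(2, 11, 1), (4, 4, 0), (6, 9, 4), (7, 4, 1), (7, 8, 4), (9, 3, 1), (11, 3, 2)]


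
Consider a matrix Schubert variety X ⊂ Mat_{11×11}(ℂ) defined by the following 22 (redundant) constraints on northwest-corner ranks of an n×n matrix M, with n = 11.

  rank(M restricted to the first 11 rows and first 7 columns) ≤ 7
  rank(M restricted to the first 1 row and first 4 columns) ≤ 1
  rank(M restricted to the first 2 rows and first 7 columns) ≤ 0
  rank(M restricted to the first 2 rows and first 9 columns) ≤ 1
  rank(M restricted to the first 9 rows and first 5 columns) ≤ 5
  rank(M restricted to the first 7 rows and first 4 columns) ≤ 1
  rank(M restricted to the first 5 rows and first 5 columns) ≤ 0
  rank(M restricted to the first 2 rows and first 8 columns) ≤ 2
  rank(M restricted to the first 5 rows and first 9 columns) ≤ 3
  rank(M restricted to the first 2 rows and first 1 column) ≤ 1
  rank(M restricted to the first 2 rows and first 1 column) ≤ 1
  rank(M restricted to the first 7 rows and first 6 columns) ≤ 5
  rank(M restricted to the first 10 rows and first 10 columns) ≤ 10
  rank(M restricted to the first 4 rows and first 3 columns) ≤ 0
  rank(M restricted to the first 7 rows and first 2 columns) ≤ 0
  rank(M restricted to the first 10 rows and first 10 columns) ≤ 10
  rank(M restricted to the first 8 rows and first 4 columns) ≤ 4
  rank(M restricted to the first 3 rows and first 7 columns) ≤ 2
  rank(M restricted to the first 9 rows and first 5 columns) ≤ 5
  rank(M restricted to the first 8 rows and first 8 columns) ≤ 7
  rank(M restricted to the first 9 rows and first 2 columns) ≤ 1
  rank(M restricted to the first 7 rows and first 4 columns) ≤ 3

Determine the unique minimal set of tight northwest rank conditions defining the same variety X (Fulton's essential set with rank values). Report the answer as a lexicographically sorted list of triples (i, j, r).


The tightest implied rank at each (i,j), from the 22 conditions:

  row 1: 0  0  0  0  0  0  0  1  1  1  1
  row 2: 0  0  0  0  0  0  0  1  1  2  2
  row 3: 0  0  0  0  0  1  1  2  2  3  3
  row 4: 0  0  0  0  0  1  2  3  3  4  4
  row 5: 0  0  0  0  0  1  2  3  3  4  5
  row 6: 0  0  1  1  1  2  3  4  4  5  6
  row 7: 0  0  1  1  2  3  4  5  5  6  7
  row 8: 1  1  2  2  3  4  5  6  6  7  8
  row 9: 1  1  2  3  4  5  6  7  7  8  9
  row 10: 1  2  3  4  5  6  7  8  8  9  10
  row 11: 1  2  3  4  5  6  7  8  9  10  11

the unique w with this rank table is (8, 10, 6, 7, 11, 3, 5, 1, 4, 2, 9).

|D(w)|=37, |Ess(w)|=7:

[(2, 7, 0), (2, 9, 1), (5, 5, 0), (5, 9, 3), (7, 2, 0), (7, 4, 1), (9, 2, 1)]


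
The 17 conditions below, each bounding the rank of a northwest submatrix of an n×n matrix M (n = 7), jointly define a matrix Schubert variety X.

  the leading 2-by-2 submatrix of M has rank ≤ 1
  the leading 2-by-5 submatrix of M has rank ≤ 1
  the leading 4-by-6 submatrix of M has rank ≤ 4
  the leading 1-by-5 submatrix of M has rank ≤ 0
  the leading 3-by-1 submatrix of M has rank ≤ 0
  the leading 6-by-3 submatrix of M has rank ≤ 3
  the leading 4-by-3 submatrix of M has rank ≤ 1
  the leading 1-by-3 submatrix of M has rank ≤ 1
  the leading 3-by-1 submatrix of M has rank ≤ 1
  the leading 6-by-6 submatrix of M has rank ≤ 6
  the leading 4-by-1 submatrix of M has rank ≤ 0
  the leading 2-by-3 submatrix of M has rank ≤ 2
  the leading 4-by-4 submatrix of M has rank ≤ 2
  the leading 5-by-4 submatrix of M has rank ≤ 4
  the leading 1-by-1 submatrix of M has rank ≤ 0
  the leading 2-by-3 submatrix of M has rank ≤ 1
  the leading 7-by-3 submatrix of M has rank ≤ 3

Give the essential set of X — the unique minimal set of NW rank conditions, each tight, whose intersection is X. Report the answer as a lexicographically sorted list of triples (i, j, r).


Propagating the 17 rank bounds to every northwest block:

  0, 0, 0, 0, 0, 1, 1
  0, 1, 1, 1, 1, 2, 2
  0, 1, 1, 2, 2, 3, 3
  0, 1, 1, 2, 3, 4, 4
  1, 2, 2, 3, 4, 5, 5
  1, 2, 3, 4, 5, 6, 6
  1, 2, 3, 4, 5, 6, 7

hence w(1..7) = (6, 2, 4, 5, 1, 3, 7).

D(w) has 10 cells with 3 SE-corners; essential set:

[(1, 5, 0), (4, 1, 0), (4, 3, 1)]


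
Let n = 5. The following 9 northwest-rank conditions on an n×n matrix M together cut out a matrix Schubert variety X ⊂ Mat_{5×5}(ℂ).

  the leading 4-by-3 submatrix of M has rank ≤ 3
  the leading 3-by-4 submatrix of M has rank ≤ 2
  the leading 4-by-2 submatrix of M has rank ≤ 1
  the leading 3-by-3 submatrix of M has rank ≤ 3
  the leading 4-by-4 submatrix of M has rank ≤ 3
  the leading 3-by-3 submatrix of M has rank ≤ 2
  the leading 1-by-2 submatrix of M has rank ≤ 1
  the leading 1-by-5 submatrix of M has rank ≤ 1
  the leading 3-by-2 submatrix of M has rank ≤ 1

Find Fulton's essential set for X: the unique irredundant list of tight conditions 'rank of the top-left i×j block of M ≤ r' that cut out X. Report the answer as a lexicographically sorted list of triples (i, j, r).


The tightest implied rank at each (i,j), from the 9 conditions:

  i=1: 1 1 1 1 1
  i=2: 1 1 2 2 2
  i=3: 1 1 2 2 3
  i=4: 1 1 2 3 4
  i=5: 1 2 3 4 5

second differences of R give the permutation w = (1, 3, 5, 4, 2).

Rothe diagram D(w) (4 cells), 2 SE-corners (essential conditions):

[(3, 4, 2), (4, 2, 1)]


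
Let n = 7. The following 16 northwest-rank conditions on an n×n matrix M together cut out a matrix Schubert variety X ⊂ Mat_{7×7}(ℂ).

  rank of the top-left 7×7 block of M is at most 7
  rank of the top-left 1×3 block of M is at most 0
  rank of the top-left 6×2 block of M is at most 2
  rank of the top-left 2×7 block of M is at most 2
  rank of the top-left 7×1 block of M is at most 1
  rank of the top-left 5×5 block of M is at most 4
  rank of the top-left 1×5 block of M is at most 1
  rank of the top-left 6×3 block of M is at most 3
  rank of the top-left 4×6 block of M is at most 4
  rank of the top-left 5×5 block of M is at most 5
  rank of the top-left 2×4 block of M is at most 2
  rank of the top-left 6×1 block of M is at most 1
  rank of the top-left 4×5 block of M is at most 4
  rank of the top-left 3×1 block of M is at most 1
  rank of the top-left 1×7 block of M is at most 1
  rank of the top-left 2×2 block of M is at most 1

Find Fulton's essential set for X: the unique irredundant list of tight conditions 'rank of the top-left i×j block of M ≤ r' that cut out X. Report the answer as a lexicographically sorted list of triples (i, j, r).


Rank table r_w(7×7) implied by the 16 constraints:

  i=1: 0 0 0 1 1 1 1
  i=2: 1 1 1 2 2 2 2
  i=3: 1 2 2 3 3 3 3
  i=4: 1 2 3 4 4 4 4
  i=5: 1 2 3 4 4 5 5
  i=6: 1 2 3 4 5 6 6
  i=7: 1 2 3 4 5 6 7

giving w = (4, 1, 2, 3, 6, 5, 7) via Δ²R.

Rothe diagram D(w) (4 cells), 2 SE-corners (essential conditions):

[(1, 3, 0), (5, 5, 4)]


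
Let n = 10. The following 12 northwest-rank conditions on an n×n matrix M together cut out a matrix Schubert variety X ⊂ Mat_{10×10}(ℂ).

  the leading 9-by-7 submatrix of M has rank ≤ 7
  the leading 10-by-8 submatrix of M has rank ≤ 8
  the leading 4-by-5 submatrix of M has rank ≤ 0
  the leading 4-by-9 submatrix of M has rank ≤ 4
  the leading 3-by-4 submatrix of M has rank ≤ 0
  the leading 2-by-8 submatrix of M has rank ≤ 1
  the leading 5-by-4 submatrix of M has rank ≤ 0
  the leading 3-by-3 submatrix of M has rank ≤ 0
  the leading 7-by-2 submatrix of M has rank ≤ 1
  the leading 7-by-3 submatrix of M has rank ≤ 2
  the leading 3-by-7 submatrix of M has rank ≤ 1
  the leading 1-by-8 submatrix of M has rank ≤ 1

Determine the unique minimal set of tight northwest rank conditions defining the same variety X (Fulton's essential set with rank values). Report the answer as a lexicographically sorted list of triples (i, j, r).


Reconstructing r_w from the 12 given conditions:

  0 | 0 | 0 | 0 | 0 | 1 | 1 | 1 | 1 | 1
  0 | 0 | 0 | 0 | 0 | 1 | 1 | 1 | 2 | 2
  0 | 0 | 0 | 0 | 0 | 1 | 1 | 2 | 3 | 3
  0 | 0 | 0 | 0 | 0 | 1 | 2 | 3 | 4 | 4
  0 | 0 | 0 | 0 | 1 | 2 | 3 | 4 | 5 | 5
  1 | 1 | 1 | 1 | 2 | 3 | 4 | 5 | 6 | 6
  1 | 1 | 2 | 2 | 3 | 4 | 5 | 6 | 7 | 7
  1 | 2 | 3 | 3 | 4 | 5 | 6 | 7 | 8 | 8
  1 | 2 | 3 | 4 | 5 | 6 | 7 | 8 | 9 | 9
  1 | 2 | 3 | 4 | 5 | 6 | 7 | 8 | 9 | 10

giving w = (6, 9, 8, 7, 5, 1, 3, 2, 4, 10) via Δ²R.

Fulton essential set (5 of the 28 Rothe cells):

[(2, 8, 1), (3, 7, 1), (4, 5, 0), (5, 4, 0), (7, 2, 1)]


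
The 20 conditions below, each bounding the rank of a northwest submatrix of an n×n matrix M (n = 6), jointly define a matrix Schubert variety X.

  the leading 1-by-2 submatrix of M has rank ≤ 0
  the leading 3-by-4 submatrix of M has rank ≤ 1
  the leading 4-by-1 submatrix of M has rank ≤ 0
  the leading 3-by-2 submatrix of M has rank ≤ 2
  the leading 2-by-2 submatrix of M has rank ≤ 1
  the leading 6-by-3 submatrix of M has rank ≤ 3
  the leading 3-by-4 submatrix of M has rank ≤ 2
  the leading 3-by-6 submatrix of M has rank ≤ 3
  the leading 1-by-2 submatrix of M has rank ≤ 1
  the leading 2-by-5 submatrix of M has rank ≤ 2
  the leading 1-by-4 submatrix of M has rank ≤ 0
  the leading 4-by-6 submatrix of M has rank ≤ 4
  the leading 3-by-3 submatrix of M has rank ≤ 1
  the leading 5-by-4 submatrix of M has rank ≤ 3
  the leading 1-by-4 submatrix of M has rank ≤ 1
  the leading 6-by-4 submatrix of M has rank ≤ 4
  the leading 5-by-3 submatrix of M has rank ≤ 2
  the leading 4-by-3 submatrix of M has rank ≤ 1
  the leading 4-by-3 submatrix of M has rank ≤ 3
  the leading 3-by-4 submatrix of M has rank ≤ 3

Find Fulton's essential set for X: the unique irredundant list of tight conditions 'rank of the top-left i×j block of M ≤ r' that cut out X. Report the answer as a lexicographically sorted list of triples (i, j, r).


Recovering R(i,j) via the rank-extension bound from the 20 conditions:

  0 0 0 0 1 1
  0 1 1 1 2 2
  0 1 1 1 2 3
  0 1 1 2 3 4
  1 2 2 3 4 5
  1 2 3 4 5 6

reading off 1-entries of Δ²R: w = (5, 2, 6, 4, 1, 3).

D(w) has 10 cells with 4 SE-corners; essential set:

[(1, 4, 0), (3, 4, 1), (4, 1, 0), (4, 3, 1)]


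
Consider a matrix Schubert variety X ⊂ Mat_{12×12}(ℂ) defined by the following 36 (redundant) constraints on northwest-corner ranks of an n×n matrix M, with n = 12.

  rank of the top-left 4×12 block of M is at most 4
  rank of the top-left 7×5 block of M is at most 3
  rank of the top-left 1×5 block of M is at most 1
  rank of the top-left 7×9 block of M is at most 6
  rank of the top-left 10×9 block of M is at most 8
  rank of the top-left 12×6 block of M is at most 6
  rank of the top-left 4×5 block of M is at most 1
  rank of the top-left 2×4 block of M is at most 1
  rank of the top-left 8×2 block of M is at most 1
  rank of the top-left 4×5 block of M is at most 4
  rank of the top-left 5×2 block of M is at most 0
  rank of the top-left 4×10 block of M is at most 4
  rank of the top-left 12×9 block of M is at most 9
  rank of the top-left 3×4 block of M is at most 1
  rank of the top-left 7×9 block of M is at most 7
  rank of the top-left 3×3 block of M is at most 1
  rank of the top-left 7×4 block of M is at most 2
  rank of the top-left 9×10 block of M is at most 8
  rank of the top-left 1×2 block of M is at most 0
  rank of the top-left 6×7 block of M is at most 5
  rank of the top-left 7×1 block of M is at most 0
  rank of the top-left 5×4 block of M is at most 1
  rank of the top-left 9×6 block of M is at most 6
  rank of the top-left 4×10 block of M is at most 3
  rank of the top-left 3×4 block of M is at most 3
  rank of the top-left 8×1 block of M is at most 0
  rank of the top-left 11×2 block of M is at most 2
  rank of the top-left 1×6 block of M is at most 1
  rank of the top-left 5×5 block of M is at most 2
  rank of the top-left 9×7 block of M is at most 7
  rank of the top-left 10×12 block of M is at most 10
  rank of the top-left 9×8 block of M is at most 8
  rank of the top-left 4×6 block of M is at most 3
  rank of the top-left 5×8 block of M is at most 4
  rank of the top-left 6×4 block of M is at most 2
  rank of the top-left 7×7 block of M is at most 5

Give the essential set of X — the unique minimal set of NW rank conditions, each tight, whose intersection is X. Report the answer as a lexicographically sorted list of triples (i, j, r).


Reconstructing r_w from the 36 given conditions:

  0, 0, 1, 1, 1, 1, 1, 1, 1, 1, 1, 1
  0, 0, 1, 1, 1, 2, 2, 2, 2, 2, 2, 2
  0, 0, 1, 1, 1, 2, 3, 3, 3, 3, 3, 3
  0, 0, 1, 1, 1, 2, 3, 3, 3, 3, 4, 4
  0, 0, 1, 1, 2, 3, 4, 4, 4, 4, 5, 5
  0, 1, 2, 2, 3, 4, 5, 5, 5, 5, 6, 6
  0, 1, 2, 2, 3, 4, 5, 6, 6, 6, 7, 7
  0, 1, 2, 3, 4, 5, 6, 7, 7, 7, 8, 8
  1, 2, 3, 4, 5, 6, 7, 8, 8, 8, 9, 9
  1, 2, 3, 4, 5, 6, 7, 8, 8, 9, 10, 10
  1, 2, 3, 4, 5, 6, 7, 8, 9, 10, 11, 11
  1, 2, 3, 4, 5, 6, 7, 8, 9, 10, 11, 12

so w = (3, 6, 7, 11, 5, 2, 8, 4, 1, 10, 9, 12).

D(w) has 25 cells with 7 SE-corners; essential set:

[(4, 5, 1), (4, 10, 3), (5, 2, 0), (5, 4, 1), (7, 4, 2), (8, 1, 0), (10, 9, 8)]


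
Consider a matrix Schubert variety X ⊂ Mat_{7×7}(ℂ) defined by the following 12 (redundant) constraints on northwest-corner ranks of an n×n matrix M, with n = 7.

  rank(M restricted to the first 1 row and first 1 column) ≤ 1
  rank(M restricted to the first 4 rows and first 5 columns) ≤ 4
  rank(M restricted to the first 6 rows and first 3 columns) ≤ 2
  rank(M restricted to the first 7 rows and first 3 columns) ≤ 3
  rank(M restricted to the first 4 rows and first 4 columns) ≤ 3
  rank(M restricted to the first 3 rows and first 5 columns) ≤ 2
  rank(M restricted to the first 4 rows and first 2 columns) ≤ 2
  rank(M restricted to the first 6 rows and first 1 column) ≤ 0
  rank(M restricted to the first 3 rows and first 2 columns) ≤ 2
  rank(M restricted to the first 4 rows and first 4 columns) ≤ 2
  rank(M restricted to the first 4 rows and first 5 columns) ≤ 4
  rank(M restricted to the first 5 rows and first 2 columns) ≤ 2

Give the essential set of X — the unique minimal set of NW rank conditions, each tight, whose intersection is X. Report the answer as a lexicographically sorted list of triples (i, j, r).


Propagating the 12 rank bounds to every northwest block:

  R[1]: 0  1  1  1  1  1  1
  R[2]: 0  1  2  2  2  2  2
  R[3]: 0  1  2  2  2  3  3
  R[4]: 0  1  2  2  3  4  4
  R[5]: 0  1  2  3  4  5  5
  R[6]: 0  1  2  3  4  5  6
  R[7]: 1  2  3  4  5  6  7

reading off 1-entries of Δ²R: w = (2, 3, 6, 5, 4, 7, 1).

D(w) has 9 cells with 3 SE-corners; essential set:

[(3, 5, 2), (4, 4, 2), (6, 1, 0)]


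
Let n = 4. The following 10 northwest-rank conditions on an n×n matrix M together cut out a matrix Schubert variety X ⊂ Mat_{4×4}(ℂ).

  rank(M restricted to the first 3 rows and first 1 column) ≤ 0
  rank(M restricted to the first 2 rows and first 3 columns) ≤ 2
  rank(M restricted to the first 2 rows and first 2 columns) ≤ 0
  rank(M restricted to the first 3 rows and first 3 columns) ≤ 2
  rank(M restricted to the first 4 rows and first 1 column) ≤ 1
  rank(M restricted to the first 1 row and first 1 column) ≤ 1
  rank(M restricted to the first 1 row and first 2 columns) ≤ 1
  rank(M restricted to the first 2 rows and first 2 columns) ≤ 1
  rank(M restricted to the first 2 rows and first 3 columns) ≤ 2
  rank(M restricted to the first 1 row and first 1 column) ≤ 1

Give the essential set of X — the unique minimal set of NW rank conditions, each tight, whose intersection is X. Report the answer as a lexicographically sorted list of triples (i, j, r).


Reconstructing r_w from the 10 given conditions:

  i=1: 0 0 1 1
  i=2: 0 0 1 2
  i=3: 0 1 2 3
  i=4: 1 2 3 4

reading off 1-entries of Δ²R: w = (3, 4, 2, 1).

ℓ(w)=5; the 2 essential cells (i,j,r):

[(2, 2, 0), (3, 1, 0)]


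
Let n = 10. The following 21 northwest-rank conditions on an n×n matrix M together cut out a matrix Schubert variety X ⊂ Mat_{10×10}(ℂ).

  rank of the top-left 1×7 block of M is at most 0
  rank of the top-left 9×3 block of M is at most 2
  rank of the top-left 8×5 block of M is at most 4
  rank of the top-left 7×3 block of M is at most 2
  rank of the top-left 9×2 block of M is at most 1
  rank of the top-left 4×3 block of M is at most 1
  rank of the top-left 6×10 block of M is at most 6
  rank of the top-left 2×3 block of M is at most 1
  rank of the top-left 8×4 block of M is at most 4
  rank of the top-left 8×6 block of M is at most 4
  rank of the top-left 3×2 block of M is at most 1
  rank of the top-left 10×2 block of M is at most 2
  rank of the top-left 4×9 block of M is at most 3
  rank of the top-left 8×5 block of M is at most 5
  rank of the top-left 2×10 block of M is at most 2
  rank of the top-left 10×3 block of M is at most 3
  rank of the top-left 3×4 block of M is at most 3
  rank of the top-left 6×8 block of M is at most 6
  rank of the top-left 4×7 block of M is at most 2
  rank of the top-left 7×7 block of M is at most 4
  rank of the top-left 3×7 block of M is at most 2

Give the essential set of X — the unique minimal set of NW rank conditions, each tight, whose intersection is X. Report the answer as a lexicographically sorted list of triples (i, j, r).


Propagating the 21 rank bounds to every northwest block:

  R[1]: 0  0  0  0  0  0  0  1  1  1
  R[2]: 1  1  1  1  1  1  1  2  2  2
  R[3]: 1  1  1  2  2  2  2  3  3  3
  R[4]: 1  1  1  2  2  2  2  3  3  4
  R[5]: 1  1  2  3  3  3  3  4  4  5
  R[6]: 1  1  2  3  4  4  4  5  5  6
  R[7]: 1  1  2  3  4  4  4  5  6  7
  R[8]: 1  1  2  3  4  4  5  6  7  8
  R[9]: 1  1  2  3  4  5  6  7  8  9
  R[10]: 1  2  3  4  5  6  7  8  9  10

the unique w with this rank table is (8, 1, 4, 10, 3, 5, 9, 7, 6, 2).

7 SE-corners of the 23-cell Rothe diagram give Ess(w):

[(1, 7, 0), (4, 3, 1), (4, 7, 2), (4, 9, 3), (7, 7, 4), (8, 6, 4), (9, 2, 1)]


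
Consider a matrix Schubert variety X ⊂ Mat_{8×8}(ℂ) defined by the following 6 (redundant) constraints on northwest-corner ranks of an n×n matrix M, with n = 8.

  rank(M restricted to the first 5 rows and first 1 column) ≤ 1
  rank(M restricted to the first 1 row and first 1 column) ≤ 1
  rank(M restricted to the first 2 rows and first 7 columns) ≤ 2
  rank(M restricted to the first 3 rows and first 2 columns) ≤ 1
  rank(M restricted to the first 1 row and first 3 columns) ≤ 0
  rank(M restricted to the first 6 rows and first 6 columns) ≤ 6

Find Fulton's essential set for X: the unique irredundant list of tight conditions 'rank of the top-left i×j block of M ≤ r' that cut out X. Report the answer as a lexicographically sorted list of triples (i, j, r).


Reconstructing r_w from the 6 given conditions:

  R[1]: 0 | 0 | 0 | 1 | 1 | 1 | 1 | 1
  R[2]: 1 | 1 | 1 | 2 | 2 | 2 | 2 | 2
  R[3]: 1 | 1 | 2 | 3 | 3 | 3 | 3 | 3
  R[4]: 1 | 2 | 3 | 4 | 4 | 4 | 4 | 4
  R[5]: 1 | 2 | 3 | 4 | 5 | 5 | 5 | 5
  R[6]: 1 | 2 | 3 | 4 | 5 | 6 | 6 | 6
  R[7]: 1 | 2 | 3 | 4 | 5 | 6 | 7 | 7
  R[8]: 1 | 2 | 3 | 4 | 5 | 6 | 7 | 8

second differences of R give the permutation w = (4, 1, 3, 2, 5, 6, 7, 8).

D(w) has 4 cells with 2 SE-corners; essential set:

[(1, 3, 0), (3, 2, 1)]


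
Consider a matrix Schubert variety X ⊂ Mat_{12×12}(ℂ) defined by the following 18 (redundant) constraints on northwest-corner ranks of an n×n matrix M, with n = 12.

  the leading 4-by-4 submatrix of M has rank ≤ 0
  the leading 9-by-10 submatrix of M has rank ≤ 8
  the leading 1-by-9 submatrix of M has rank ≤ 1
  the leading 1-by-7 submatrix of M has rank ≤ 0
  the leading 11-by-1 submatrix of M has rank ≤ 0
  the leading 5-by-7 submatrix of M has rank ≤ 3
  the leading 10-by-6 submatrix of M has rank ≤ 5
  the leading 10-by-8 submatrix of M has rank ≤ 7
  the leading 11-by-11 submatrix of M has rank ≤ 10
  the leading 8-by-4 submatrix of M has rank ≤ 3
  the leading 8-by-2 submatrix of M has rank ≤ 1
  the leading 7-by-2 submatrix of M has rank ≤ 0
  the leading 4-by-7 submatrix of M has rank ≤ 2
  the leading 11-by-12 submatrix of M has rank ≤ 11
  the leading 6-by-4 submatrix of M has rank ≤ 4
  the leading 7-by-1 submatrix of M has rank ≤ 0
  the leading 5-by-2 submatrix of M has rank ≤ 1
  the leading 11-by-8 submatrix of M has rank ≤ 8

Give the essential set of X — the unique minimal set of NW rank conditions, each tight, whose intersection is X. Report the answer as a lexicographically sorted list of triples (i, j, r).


Propagating the 18 rank bounds to every northwest block:

  i=1: 0  0  0  0  0  0  0  1  1  1  1  1
  i=2: 0  0  0  0  1  1  1  2  2  2  2  2
  i=3: 0  0  0  0  1  2  2  3  3  3  3  3
  i=4: 0  0  0  0  1  2  2  3  4  4  4  4
  i=5: 0  0  1  1  2  3  3  4  5  5  5  5
  i=6: 0  0  1  2  3  4  4  5  6  6  6  6
  i=7: 0  0  1  2  3  4  5  6  7  7  7  7
  i=8: 0  1  2  3  4  5  6  7  8  8  8  8
  i=9: 0  1  2  3  4  5  6  7  8  8  9  9
  i=10: 0  1  2  3  4  5  6  7  8  9  10  10
  i=11: 0  1  2  3  4  5  6  7  8  9  10  11
  i=12: 1  2  3  4  5  6  7  8  9  10  11  12

giving w = (8, 5, 6, 9, 3, 4, 7, 2, 11, 10, 12, 1) via Δ²R.

D(w) has 31 cells with 6 SE-corners; essential set:

[(1, 7, 0), (4, 4, 0), (4, 7, 2), (7, 2, 0), (9, 10, 8), (11, 1, 0)]
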